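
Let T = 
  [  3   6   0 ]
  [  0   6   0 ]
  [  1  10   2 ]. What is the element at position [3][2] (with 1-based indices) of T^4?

Characteristic polynomial: r^3 - 11r^2 + 36r - 36 = (r - 6)(r - 3)(r - 2), so the eigenvalues are 2, 3, 6.
r=3: eigenvector (1, 0, 1).
r=6: eigenvector (2, 1, 3).
r=2: eigenvector (0, 0, 1).
P = [[1, 2, 0], [0, 1, 0], [1, 3, 1]], D = diag(3, 6, 2), P⁻¹ = [[1, -2, 0], [0, 1, 0], [-1, -1, 1]].
T⁴ = P·diag(81, 1296, 16)·P⁻¹ = [[81, 2430, 0], [0, 1296, 0], [65, 3710, 16]].
The requested entry is 3710.

3710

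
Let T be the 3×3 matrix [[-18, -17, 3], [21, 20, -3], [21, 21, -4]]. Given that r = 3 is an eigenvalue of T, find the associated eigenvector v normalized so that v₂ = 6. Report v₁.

T − 3I = [[-21, -17, 3], [21, 17, -3], [21, 21, -7]].
Solving (T − 3I)v = 0 gives the eigenspace spanned by (-4, 6, 6).
With v₂ = 6, v = (-4, 6, 6), so v₁ = -4.

-4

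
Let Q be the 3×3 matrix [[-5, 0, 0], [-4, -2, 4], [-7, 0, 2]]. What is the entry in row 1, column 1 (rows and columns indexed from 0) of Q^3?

Characteristic polynomial: t^3 + 5t^2 - 4t - 20 = (t - 2)(t + 2)(t + 5), so the eigenvalues are -5, -2, 2.
t=-5: eigenvector (1, 0, 1).
t=-2: eigenvector (0, 1, 0).
t=2: eigenvector (0, 1, 1).
P = [[1, 0, 0], [0, 1, 1], [1, 0, 1]], D = diag(-5, -2, 2), P⁻¹ = [[1, 0, 0], [1, 1, -1], [-1, 0, 1]].
Q³ = P·diag(-125, -8, 8)·P⁻¹ = [[-125, 0, 0], [-16, -8, 16], [-133, 0, 8]].
The requested entry is -8.

-8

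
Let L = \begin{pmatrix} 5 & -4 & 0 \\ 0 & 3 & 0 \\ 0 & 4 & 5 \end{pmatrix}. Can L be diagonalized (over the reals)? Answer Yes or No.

Yes

Characteristic polynomial: p(λ) = λ^3 - 13λ^2 + 55λ - 75 = (λ - 5)^2(λ - 3).
λ = 5 has algebraic multiplicity 2; rank(L − 5I) = 1, so geometric multiplicity = 2.
Every eigenvalue has geometric = algebraic multiplicity, so L is diagonalizable.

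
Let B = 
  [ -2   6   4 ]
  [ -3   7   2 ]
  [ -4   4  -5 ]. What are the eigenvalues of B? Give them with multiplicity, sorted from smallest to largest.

-3, -1, 4

Characteristic polynomial: p(s) = s^3 - 13s - 12 = (s - 4)(s + 1)(s + 3).
Roots (with multiplicity): -3, -1, 4.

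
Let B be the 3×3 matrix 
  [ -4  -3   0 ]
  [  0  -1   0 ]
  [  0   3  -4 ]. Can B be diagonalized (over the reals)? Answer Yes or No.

Yes

Characteristic polynomial: p(r) = r^3 + 9r^2 + 24r + 16 = (r + 1)(r + 4)^2.
r = -4 has algebraic multiplicity 2; rank(B + 4I) = 1, so geometric multiplicity = 2.
Every eigenvalue has geometric = algebraic multiplicity, so B is diagonalizable.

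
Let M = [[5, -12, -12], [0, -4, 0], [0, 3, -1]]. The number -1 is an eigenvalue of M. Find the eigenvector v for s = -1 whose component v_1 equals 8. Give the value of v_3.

M + 1I = [[6, -12, -12], [0, -3, 0], [0, 3, 0]].
Solving (M + 1I)v = 0 gives the eigenspace spanned by (8, 0, 4).
With v_1 = 8, v = (8, 0, 4), so v_3 = 4.

4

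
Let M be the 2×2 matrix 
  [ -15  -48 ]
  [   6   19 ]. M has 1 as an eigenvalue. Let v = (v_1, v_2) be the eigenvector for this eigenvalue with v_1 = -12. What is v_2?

M − 1I = [[-16, -48], [6, 18]].
Solving (M − 1I)v = 0 gives the eigenspace spanned by (-12, 4).
With v_1 = -12, v = (-12, 4), so v_2 = 4.

4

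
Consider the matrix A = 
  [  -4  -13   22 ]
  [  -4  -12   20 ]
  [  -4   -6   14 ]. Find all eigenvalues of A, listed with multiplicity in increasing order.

-6, 2, 2

Characteristic polynomial: p(μ) = μ^3 + 2μ^2 - 20μ + 24 = (μ - 2)^2(μ + 6).
Roots (with multiplicity): -6, 2, 2.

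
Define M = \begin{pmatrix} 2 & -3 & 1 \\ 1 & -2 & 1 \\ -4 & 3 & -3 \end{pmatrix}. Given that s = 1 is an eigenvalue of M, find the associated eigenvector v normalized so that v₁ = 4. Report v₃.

M − 1I = [[1, -3, 1], [1, -3, 1], [-4, 3, -4]].
Solving (M − 1I)v = 0 gives the eigenspace spanned by (4, 0, -4).
With v₁ = 4, v = (4, 0, -4), so v₃ = -4.

-4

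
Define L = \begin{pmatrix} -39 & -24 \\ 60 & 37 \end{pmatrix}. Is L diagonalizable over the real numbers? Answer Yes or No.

Yes

Characteristic polynomial: p(r) = r^2 + 2r - 3 = (r - 1)(r + 3).
All 2 eigenvalues are distinct, so L is diagonalizable.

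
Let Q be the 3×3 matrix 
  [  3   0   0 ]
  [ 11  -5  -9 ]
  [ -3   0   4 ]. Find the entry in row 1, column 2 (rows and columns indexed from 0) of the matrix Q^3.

Characteristic polynomial: λ^3 - 2λ^2 - 23λ + 60 = (λ - 4)(λ - 3)(λ + 5), so the eigenvalues are -5, 3, 4.
λ=3: eigenvector (1, -2, 3).
λ=-5: eigenvector (0, 1, 0).
λ=4: eigenvector (0, -1, 1).
P = [[1, 0, 0], [-2, 1, -1], [3, 0, 1]], D = diag(3, -5, 4), P⁻¹ = [[1, 0, 0], [-1, 1, 1], [-3, 0, 1]].
Q³ = P·diag(27, -125, 64)·P⁻¹ = [[27, 0, 0], [263, -125, -189], [-111, 0, 64]].
The requested entry is -189.

-189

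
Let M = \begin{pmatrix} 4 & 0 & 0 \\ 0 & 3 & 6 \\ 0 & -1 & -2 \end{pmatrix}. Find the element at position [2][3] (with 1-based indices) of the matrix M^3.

Characteristic polynomial: t^3 - 5t^2 + 4t = t(t - 4)(t - 1), so the eigenvalues are 0, 1, 4.
t=4: eigenvector (1, 0, 0).
t=1: eigenvector (0, 3, -1).
t=0: eigenvector (0, -2, 1).
P = [[1, 0, 0], [0, 3, -2], [0, -1, 1]], D = diag(4, 1, 0), P⁻¹ = [[1, 0, 0], [0, 1, 2], [0, 1, 3]].
M³ = P·diag(64, 1, 0)·P⁻¹ = [[64, 0, 0], [0, 3, 6], [0, -1, -2]].
The requested entry is 6.

6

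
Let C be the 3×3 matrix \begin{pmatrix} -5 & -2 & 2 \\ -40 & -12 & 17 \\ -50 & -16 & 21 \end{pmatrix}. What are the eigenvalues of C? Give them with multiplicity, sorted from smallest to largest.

Characteristic polynomial: p(μ) = μ^3 - 4μ^2 - 5μ = μ(μ - 5)(μ + 1).
Roots (with multiplicity): -1, 0, 5.

-1, 0, 5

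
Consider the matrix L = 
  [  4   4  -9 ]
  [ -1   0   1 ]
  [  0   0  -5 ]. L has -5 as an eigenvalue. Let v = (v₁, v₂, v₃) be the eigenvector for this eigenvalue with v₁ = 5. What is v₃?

L + 5I = [[9, 4, -9], [-1, 5, 1], [0, 0, 0]].
Solving (L + 5I)v = 0 gives the eigenspace spanned by (5, 0, 5).
With v₁ = 5, v = (5, 0, 5), so v₃ = 5.

5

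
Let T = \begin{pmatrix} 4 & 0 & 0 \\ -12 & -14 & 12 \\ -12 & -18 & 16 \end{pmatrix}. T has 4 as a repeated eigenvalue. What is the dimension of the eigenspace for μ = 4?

T − 4I = [[0, 0, 0], [-12, -18, 12], [-12, -18, 12]].
This matrix has rank 1, so its null space has dimension 3 − 1 = 2.

2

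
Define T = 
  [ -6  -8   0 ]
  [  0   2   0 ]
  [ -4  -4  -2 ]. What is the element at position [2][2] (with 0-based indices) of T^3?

Characteristic polynomial: s^3 + 6s^2 - 4s - 24 = (s - 2)(s + 2)(s + 6), so the eigenvalues are -6, -2, 2.
s=-6: eigenvector (1, 0, 1).
s=2: eigenvector (-1, 1, 0).
s=-2: eigenvector (0, 0, 1).
P = [[1, -1, 0], [0, 1, 0], [1, 0, 1]], D = diag(-6, 2, -2), P⁻¹ = [[1, 1, 0], [0, 1, 0], [-1, -1, 1]].
T³ = P·diag(-216, 8, -8)·P⁻¹ = [[-216, -224, 0], [0, 8, 0], [-208, -208, -8]].
The requested entry is -8.

-8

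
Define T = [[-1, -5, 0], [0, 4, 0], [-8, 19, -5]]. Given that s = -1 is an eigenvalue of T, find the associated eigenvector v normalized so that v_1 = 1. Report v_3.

-2

T + 1I = [[0, -5, 0], [0, 5, 0], [-8, 19, -4]].
Solving (T + 1I)v = 0 gives the eigenspace spanned by (1, 0, -2).
With v_1 = 1, v = (1, 0, -2), so v_3 = -2.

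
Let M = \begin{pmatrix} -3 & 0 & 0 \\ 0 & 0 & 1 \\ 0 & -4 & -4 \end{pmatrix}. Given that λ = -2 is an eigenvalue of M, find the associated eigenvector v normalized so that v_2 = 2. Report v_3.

M + 2I = [[-1, 0, 0], [0, 2, 1], [0, -4, -2]].
Solving (M + 2I)v = 0 gives the eigenspace spanned by (0, 2, -4).
With v_2 = 2, v = (0, 2, -4), so v_3 = -4.

-4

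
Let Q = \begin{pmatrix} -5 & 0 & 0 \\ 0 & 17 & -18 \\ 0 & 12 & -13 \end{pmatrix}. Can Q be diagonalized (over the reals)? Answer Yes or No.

Yes

Characteristic polynomial: p(λ) = λ^3 + λ^2 - 25λ - 25 = (λ - 5)(λ + 1)(λ + 5).
All 3 eigenvalues are distinct, so Q is diagonalizable.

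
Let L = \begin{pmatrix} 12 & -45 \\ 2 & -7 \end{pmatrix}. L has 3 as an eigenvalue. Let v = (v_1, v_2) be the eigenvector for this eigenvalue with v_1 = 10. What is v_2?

L − 3I = [[9, -45], [2, -10]].
Solving (L − 3I)v = 0 gives the eigenspace spanned by (10, 2).
With v_1 = 10, v = (10, 2), so v_2 = 2.

2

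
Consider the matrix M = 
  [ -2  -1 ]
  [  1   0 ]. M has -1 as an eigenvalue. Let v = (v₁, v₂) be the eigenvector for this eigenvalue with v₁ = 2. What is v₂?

-2

M + 1I = [[-1, -1], [1, 1]].
Solving (M + 1I)v = 0 gives the eigenspace spanned by (2, -2).
With v₁ = 2, v = (2, -2), so v₂ = -2.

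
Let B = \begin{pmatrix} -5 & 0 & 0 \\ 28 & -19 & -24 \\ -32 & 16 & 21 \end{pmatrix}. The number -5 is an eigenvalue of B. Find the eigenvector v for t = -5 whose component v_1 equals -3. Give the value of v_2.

-6

B + 5I = [[0, 0, 0], [28, -14, -24], [-32, 16, 26]].
Solving (B + 5I)v = 0 gives the eigenspace spanned by (-3, -6, 0).
With v_1 = -3, v = (-3, -6, 0), so v_2 = -6.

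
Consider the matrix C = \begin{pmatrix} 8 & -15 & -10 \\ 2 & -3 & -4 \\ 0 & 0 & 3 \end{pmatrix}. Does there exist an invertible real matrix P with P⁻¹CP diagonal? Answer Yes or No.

Characteristic polynomial: p(r) = r^3 - 8r^2 + 21r - 18 = (r - 3)^2(r - 2).
r = 3 has algebraic multiplicity 2; rank(C − 3I) = 1, so geometric multiplicity = 2.
Every eigenvalue has geometric = algebraic multiplicity, so C is diagonalizable.

Yes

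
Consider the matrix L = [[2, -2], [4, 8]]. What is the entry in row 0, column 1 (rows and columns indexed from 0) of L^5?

Characteristic polynomial: s^2 - 10s + 24 = (s - 6)(s - 4), so the eigenvalues are 4, 6.
s=6: eigenvector (1, -2).
s=4: eigenvector (-1, 1).
P = [[1, -1], [-2, 1]], D = diag(6, 4), P⁻¹ = [[-1, -1], [-2, -1]].
L⁵ = P·diag(7776, 1024)·P⁻¹ = [[-5728, -6752], [13504, 14528]].
The requested entry is -6752.

-6752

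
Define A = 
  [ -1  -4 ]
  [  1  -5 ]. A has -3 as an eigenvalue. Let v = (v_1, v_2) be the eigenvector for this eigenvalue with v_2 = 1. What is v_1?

2

A + 3I = [[2, -4], [1, -2]].
Solving (A + 3I)v = 0 gives the eigenspace spanned by (2, 1).
With v_2 = 1, v = (2, 1), so v_1 = 2.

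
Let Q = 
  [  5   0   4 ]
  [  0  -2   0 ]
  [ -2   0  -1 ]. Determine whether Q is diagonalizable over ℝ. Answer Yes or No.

Yes

Characteristic polynomial: p(t) = t^3 - 2t^2 - 5t + 6 = (t - 3)(t - 1)(t + 2).
All 3 eigenvalues are distinct, so Q is diagonalizable.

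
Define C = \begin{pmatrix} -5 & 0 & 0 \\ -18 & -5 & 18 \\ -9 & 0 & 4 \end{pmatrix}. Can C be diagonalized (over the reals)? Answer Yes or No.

Yes

Characteristic polynomial: p(λ) = λ^3 + 6λ^2 - 15λ - 100 = (λ - 4)(λ + 5)^2.
λ = -5 has algebraic multiplicity 2; rank(C + 5I) = 1, so geometric multiplicity = 2.
Every eigenvalue has geometric = algebraic multiplicity, so C is diagonalizable.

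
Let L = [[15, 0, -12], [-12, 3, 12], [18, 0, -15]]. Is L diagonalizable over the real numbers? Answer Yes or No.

Yes

Characteristic polynomial: p(r) = r^3 - 3r^2 - 9r + 27 = (r - 3)^2(r + 3).
r = 3 has algebraic multiplicity 2; rank(L − 3I) = 1, so geometric multiplicity = 2.
Every eigenvalue has geometric = algebraic multiplicity, so L is diagonalizable.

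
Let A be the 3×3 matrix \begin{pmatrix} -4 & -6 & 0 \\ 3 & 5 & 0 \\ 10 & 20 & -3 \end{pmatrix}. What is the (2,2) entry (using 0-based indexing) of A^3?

-27

Characteristic polynomial: t^3 + 2t^2 - 5t - 6 = (t - 2)(t + 1)(t + 3), so the eigenvalues are -3, -1, 2.
t=2: eigenvector (-1, 1, 2).
t=-1: eigenvector (-2, 1, 0).
t=-3: eigenvector (0, 0, 1).
P = [[-1, -2, 0], [1, 1, 0], [2, 0, 1]], D = diag(2, -1, -3), P⁻¹ = [[1, 2, 0], [-1, -1, 0], [-2, -4, 1]].
A³ = P·diag(8, -1, -27)·P⁻¹ = [[-10, -18, 0], [9, 17, 0], [70, 140, -27]].
The requested entry is -27.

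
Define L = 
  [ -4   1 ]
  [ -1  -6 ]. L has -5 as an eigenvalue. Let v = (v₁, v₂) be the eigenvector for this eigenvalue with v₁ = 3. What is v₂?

-3

L + 5I = [[1, 1], [-1, -1]].
Solving (L + 5I)v = 0 gives the eigenspace spanned by (3, -3).
With v₁ = 3, v = (3, -3), so v₂ = -3.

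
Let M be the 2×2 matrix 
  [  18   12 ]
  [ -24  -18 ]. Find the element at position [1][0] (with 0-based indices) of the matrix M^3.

-864

Characteristic polynomial: r^2 - 36 = (r - 6)(r + 6), so the eigenvalues are -6, 6.
r=6: eigenvector (-1, 1).
r=-6: eigenvector (-1, 2).
P = [[-1, -1], [1, 2]], D = diag(6, -6), P⁻¹ = [[-2, -1], [1, 1]].
M³ = P·diag(216, -216)·P⁻¹ = [[648, 432], [-864, -648]].
The requested entry is -864.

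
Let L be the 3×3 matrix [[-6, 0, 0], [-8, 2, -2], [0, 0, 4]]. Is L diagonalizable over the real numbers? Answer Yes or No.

Characteristic polynomial: p(μ) = μ^3 - 28μ + 48 = (μ - 4)(μ - 2)(μ + 6).
All 3 eigenvalues are distinct, so L is diagonalizable.

Yes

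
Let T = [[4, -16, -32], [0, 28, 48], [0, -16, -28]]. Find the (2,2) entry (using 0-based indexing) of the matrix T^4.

256

Characteristic polynomial: μ^3 - 4μ^2 - 16μ + 64 = (μ - 4)^2(μ + 4), so the eigenvalues are -4, 4, 4.
μ=4: eigenvector (0, 2, -1).
μ=-4: eigenvector (-2, 3, -2).
μ=4: eigenvector (1, 0, 0).
P = [[0, -2, 1], [2, 3, 0], [-1, -2, 0]], D = diag(4, -4, 4), P⁻¹ = [[0, 2, 3], [0, -1, -2], [1, -2, -4]].
T⁴ = P·diag(256, 256, 256)·P⁻¹ = [[256, 0, 0], [0, 256, 0], [0, 0, 256]].
The requested entry is 256.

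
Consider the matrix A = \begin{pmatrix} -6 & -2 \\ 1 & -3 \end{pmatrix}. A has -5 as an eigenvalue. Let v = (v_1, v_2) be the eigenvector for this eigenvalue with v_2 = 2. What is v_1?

-4

A + 5I = [[-1, -2], [1, 2]].
Solving (A + 5I)v = 0 gives the eigenspace spanned by (-4, 2).
With v_2 = 2, v = (-4, 2), so v_1 = -4.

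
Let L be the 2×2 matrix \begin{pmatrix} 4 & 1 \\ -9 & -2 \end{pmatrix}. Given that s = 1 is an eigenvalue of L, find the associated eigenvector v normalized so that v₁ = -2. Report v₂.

6

L − 1I = [[3, 1], [-9, -3]].
Solving (L − 1I)v = 0 gives the eigenspace spanned by (-2, 6).
With v₁ = -2, v = (-2, 6), so v₂ = 6.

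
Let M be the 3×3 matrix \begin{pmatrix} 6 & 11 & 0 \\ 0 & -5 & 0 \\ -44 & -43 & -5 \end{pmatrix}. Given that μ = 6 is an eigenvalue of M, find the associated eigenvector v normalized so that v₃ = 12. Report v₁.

M − 6I = [[0, 11, 0], [0, -11, 0], [-44, -43, -11]].
Solving (M − 6I)v = 0 gives the eigenspace spanned by (-3, 0, 12).
With v₃ = 12, v = (-3, 0, 12), so v₁ = -3.

-3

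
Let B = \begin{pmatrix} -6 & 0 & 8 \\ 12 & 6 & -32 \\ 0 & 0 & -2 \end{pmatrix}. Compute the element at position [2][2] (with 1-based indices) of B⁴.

Characteristic polynomial: t^3 + 2t^2 - 36t - 72 = (t - 6)(t + 2)(t + 6), so the eigenvalues are -6, -2, 6.
t=-6: eigenvector (1, -1, 0).
t=6: eigenvector (0, 1, 0).
t=-2: eigenvector (2, 1, 1).
P = [[1, 0, 2], [-1, 1, 1], [0, 0, 1]], D = diag(-6, 6, -2), P⁻¹ = [[1, 0, -2], [1, 1, -3], [0, 0, 1]].
B⁴ = P·diag(1296, 1296, 16)·P⁻¹ = [[1296, 0, -2560], [0, 1296, -1280], [0, 0, 16]].
The requested entry is 1296.

1296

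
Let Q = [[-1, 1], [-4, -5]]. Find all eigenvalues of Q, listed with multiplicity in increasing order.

-3, -3

Characteristic polynomial: p(λ) = λ^2 + 6λ + 9 = (λ + 3)^2.
Roots (with multiplicity): -3, -3.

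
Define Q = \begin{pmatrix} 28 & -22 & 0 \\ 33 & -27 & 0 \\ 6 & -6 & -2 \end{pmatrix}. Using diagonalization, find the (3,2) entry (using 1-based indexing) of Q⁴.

Characteristic polynomial: μ^3 + μ^2 - 32μ - 60 = (μ - 6)(μ + 2)(μ + 5), so the eigenvalues are -5, -2, 6.
μ=6: eigenvector (1, 1, 0).
μ=-5: eigenvector (2, 3, 2).
μ=-2: eigenvector (0, 0, 1).
P = [[1, 2, 0], [1, 3, 0], [0, 2, 1]], D = diag(6, -5, -2), P⁻¹ = [[3, -2, 0], [-1, 1, 0], [2, -2, 1]].
Q⁴ = P·diag(1296, 625, 16)·P⁻¹ = [[2638, -1342, 0], [2013, -717, 0], [-1218, 1218, 16]].
The requested entry is 1218.

1218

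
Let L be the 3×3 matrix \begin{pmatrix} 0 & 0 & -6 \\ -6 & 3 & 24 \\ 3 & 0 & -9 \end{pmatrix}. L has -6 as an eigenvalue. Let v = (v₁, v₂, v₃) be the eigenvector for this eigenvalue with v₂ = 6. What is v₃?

L + 6I = [[6, 0, -6], [-6, 9, 24], [3, 0, -3]].
Solving (L + 6I)v = 0 gives the eigenspace spanned by (-3, 6, -3).
With v₂ = 6, v = (-3, 6, -3), so v₃ = -3.

-3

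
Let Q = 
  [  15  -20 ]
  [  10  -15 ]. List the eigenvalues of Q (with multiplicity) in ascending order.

-5, 5

Characteristic polynomial: p(s) = s^2 - 25 = (s - 5)(s + 5).
Roots (with multiplicity): -5, 5.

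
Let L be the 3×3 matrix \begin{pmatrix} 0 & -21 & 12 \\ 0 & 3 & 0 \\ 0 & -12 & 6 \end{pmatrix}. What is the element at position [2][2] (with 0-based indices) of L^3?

Characteristic polynomial: t^3 - 9t^2 + 18t = t(t - 6)(t - 3), so the eigenvalues are 0, 3, 6.
t=0: eigenvector (1, 0, 0).
t=3: eigenvector (9, 1, 4).
t=6: eigenvector (2, 0, 1).
P = [[1, 9, 2], [0, 1, 0], [0, 4, 1]], D = diag(0, 3, 6), P⁻¹ = [[1, -1, -2], [0, 1, 0], [0, -4, 1]].
L³ = P·diag(0, 27, 216)·P⁻¹ = [[0, -1485, 432], [0, 27, 0], [0, -756, 216]].
The requested entry is 216.

216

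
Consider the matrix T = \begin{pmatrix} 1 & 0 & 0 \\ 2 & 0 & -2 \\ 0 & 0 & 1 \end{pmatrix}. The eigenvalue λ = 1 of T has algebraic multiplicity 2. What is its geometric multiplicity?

2

T − 1I = [[0, 0, 0], [2, -1, -2], [0, 0, 0]].
This matrix has rank 1, so its null space has dimension 3 − 1 = 2.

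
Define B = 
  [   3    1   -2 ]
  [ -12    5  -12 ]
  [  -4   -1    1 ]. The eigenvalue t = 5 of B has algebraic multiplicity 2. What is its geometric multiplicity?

B − 5I = [[-2, 1, -2], [-12, 0, -12], [-4, -1, -4]].
This matrix has rank 2, so its null space has dimension 3 − 2 = 1.

1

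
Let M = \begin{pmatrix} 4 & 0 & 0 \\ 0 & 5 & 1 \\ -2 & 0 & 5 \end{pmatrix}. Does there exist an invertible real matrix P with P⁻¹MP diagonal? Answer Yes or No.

No

Characteristic polynomial: p(r) = r^3 - 14r^2 + 65r - 100 = (r - 5)^2(r - 4).
r = 5 has algebraic multiplicity 2; rank(M − 5I) = 2, so geometric multiplicity = 1.
Geometric multiplicity < algebraic multiplicity, so M is not diagonalizable.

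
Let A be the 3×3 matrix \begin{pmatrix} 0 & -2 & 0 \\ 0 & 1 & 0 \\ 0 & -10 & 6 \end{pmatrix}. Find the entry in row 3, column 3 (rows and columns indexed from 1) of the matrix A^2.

36

Characteristic polynomial: μ^3 - 7μ^2 + 6μ = μ(μ - 6)(μ - 1), so the eigenvalues are 0, 1, 6.
μ=1: eigenvector (-2, 1, 2).
μ=0: eigenvector (1, 0, 0).
μ=6: eigenvector (0, 0, 1).
P = [[-2, 1, 0], [1, 0, 0], [2, 0, 1]], D = diag(1, 0, 6), P⁻¹ = [[0, 1, 0], [1, 2, 0], [0, -2, 1]].
A² = P·diag(1, 0, 36)·P⁻¹ = [[0, -2, 0], [0, 1, 0], [0, -70, 36]].
The requested entry is 36.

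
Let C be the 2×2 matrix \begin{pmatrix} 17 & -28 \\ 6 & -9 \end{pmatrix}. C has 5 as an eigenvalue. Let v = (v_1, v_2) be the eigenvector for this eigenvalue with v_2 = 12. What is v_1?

C − 5I = [[12, -28], [6, -14]].
Solving (C − 5I)v = 0 gives the eigenspace spanned by (28, 12).
With v_2 = 12, v = (28, 12), so v_1 = 28.

28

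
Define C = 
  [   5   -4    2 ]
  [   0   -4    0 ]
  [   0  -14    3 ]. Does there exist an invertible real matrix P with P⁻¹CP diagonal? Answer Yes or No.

Characteristic polynomial: p(λ) = λ^3 - 4λ^2 - 17λ + 60 = (λ - 5)(λ - 3)(λ + 4).
All 3 eigenvalues are distinct, so C is diagonalizable.

Yes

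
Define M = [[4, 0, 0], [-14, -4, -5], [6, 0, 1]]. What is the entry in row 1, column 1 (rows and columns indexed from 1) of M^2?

16

Characteristic polynomial: μ^3 - μ^2 - 16μ + 16 = (μ - 4)(μ - 1)(μ + 4), so the eigenvalues are -4, 1, 4.
μ=4: eigenvector (1, -3, 2).
μ=1: eigenvector (0, -1, 1).
μ=-4: eigenvector (0, 1, 0).
P = [[1, 0, 0], [-3, -1, 1], [2, 1, 0]], D = diag(4, 1, -4), P⁻¹ = [[1, 0, 0], [-2, 0, 1], [1, 1, 1]].
M² = P·diag(16, 1, 16)·P⁻¹ = [[16, 0, 0], [-30, 16, 15], [30, 0, 1]].
The requested entry is 16.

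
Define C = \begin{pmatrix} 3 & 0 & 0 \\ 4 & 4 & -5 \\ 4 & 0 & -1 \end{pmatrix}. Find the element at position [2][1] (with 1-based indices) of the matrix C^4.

80

Characteristic polynomial: λ^3 - 6λ^2 + 5λ + 12 = (λ - 4)(λ - 3)(λ + 1), so the eigenvalues are -1, 3, 4.
λ=3: eigenvector (1, 1, 1).
λ=-1: eigenvector (0, 1, 1).
λ=4: eigenvector (0, 1, 0).
P = [[1, 0, 0], [1, 1, 1], [1, 1, 0]], D = diag(3, -1, 4), P⁻¹ = [[1, 0, 0], [-1, 0, 1], [0, 1, -1]].
C⁴ = P·diag(81, 1, 256)·P⁻¹ = [[81, 0, 0], [80, 256, -255], [80, 0, 1]].
The requested entry is 80.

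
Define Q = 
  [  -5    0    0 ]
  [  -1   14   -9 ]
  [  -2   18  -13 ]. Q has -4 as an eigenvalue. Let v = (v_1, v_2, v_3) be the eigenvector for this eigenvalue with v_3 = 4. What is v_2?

2

Q + 4I = [[-1, 0, 0], [-1, 18, -9], [-2, 18, -9]].
Solving (Q + 4I)v = 0 gives the eigenspace spanned by (0, 2, 4).
With v_3 = 4, v = (0, 2, 4), so v_2 = 2.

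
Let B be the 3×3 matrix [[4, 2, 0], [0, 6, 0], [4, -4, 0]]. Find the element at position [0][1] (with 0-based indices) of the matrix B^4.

1040

Characteristic polynomial: s^3 - 10s^2 + 24s = s(s - 6)(s - 4), so the eigenvalues are 0, 4, 6.
s=4: eigenvector (1, 0, 1).
s=6: eigenvector (1, 1, 0).
s=0: eigenvector (0, 0, -1).
P = [[1, 1, 0], [0, 1, 0], [1, 0, -1]], D = diag(4, 6, 0), P⁻¹ = [[1, -1, 0], [0, 1, 0], [1, -1, -1]].
B⁴ = P·diag(256, 1296, 0)·P⁻¹ = [[256, 1040, 0], [0, 1296, 0], [256, -256, 0]].
The requested entry is 1040.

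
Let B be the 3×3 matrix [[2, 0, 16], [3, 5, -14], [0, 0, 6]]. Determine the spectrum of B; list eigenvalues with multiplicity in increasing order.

2, 5, 6

Characteristic polynomial: p(λ) = λ^3 - 13λ^2 + 52λ - 60 = (λ - 6)(λ - 5)(λ - 2).
Roots (with multiplicity): 2, 5, 6.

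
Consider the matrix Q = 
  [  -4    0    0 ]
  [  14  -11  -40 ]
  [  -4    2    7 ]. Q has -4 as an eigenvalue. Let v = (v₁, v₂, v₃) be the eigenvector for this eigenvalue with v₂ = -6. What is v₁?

Q + 4I = [[0, 0, 0], [14, -7, -40], [-4, 2, 11]].
Solving (Q + 4I)v = 0 gives the eigenspace spanned by (-3, -6, 0).
With v₂ = -6, v = (-3, -6, 0), so v₁ = -3.

-3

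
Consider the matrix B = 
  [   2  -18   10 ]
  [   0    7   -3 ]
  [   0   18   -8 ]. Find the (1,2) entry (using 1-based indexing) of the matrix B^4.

90

Characteristic polynomial: t^3 - t^2 - 4t + 4 = (t - 2)(t - 1)(t + 2), so the eigenvalues are -2, 1, 2.
t=2: eigenvector (1, 0, 0).
t=-2: eigenvector (-3, 1, 3).
t=1: eigenvector (-2, 1, 2).
P = [[1, -3, -2], [0, 1, 1], [0, 3, 2]], D = diag(2, -2, 1), P⁻¹ = [[1, 0, 1], [0, -2, 1], [0, 3, -1]].
B⁴ = P·diag(16, 16, 1)·P⁻¹ = [[16, 90, -30], [0, -29, 15], [0, -90, 46]].
The requested entry is 90.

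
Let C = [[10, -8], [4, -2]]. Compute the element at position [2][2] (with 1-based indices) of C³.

-200

Characteristic polynomial: λ^2 - 8λ + 12 = (λ - 6)(λ - 2), so the eigenvalues are 2, 6.
λ=6: eigenvector (2, 1).
λ=2: eigenvector (-1, -1).
P = [[2, -1], [1, -1]], D = diag(6, 2), P⁻¹ = [[1, -1], [1, -2]].
C³ = P·diag(216, 8)·P⁻¹ = [[424, -416], [208, -200]].
The requested entry is -200.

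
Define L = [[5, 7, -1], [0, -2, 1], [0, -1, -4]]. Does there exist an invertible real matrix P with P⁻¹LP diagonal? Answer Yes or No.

Characteristic polynomial: p(s) = s^3 + s^2 - 21s - 45 = (s - 5)(s + 3)^2.
s = -3 has algebraic multiplicity 2; rank(L + 3I) = 2, so geometric multiplicity = 1.
Geometric multiplicity < algebraic multiplicity, so L is not diagonalizable.

No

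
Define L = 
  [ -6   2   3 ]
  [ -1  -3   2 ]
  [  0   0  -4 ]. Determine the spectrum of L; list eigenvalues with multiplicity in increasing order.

Characteristic polynomial: p(μ) = μ^3 + 13μ^2 + 56μ + 80 = (μ + 4)^2(μ + 5).
Roots (with multiplicity): -5, -4, -4.

-5, -4, -4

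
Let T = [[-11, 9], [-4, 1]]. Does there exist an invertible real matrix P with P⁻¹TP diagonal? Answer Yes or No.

No

Characteristic polynomial: p(r) = r^2 + 10r + 25 = (r + 5)^2.
r = -5 has algebraic multiplicity 2; rank(T + 5I) = 1, so geometric multiplicity = 1.
Geometric multiplicity < algebraic multiplicity, so T is not diagonalizable.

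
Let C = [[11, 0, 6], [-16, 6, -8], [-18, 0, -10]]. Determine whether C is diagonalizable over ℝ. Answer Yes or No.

Characteristic polynomial: p(s) = s^3 - 7s^2 + 4s + 12 = (s - 6)(s - 2)(s + 1).
All 3 eigenvalues are distinct, so C is diagonalizable.

Yes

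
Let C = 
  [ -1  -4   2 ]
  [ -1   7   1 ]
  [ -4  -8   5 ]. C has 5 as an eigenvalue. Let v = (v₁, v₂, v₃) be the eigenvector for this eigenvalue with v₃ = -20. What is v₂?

5

C − 5I = [[-6, -4, 2], [-1, 2, 1], [-4, -8, 0]].
Solving (C − 5I)v = 0 gives the eigenspace spanned by (-10, 5, -20).
With v₃ = -20, v = (-10, 5, -20), so v₂ = 5.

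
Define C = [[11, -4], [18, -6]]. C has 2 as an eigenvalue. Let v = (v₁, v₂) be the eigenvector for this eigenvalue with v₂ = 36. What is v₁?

16

C − 2I = [[9, -4], [18, -8]].
Solving (C − 2I)v = 0 gives the eigenspace spanned by (16, 36).
With v₂ = 36, v = (16, 36), so v₁ = 16.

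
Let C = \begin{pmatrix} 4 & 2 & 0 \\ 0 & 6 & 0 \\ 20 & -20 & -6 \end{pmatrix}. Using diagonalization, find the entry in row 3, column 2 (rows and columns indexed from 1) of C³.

Characteristic polynomial: t^3 - 4t^2 - 36t + 144 = (t - 6)(t - 4)(t + 6), so the eigenvalues are -6, 4, 6.
t=4: eigenvector (1, 0, 2).
t=6: eigenvector (1, 1, 0).
t=-6: eigenvector (0, 0, 1).
P = [[1, 1, 0], [0, 1, 0], [2, 0, 1]], D = diag(4, 6, -6), P⁻¹ = [[1, -1, 0], [0, 1, 0], [-2, 2, 1]].
C³ = P·diag(64, 216, -216)·P⁻¹ = [[64, 152, 0], [0, 216, 0], [560, -560, -216]].
The requested entry is -560.

-560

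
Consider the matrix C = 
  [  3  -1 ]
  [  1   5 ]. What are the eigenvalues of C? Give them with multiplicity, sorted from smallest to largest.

Characteristic polynomial: p(λ) = λ^2 - 8λ + 16 = (λ - 4)^2.
Roots (with multiplicity): 4, 4.

4, 4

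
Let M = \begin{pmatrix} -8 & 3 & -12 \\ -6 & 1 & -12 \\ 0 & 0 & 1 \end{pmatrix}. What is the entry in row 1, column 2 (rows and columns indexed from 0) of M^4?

Characteristic polynomial: s^3 + 6s^2 + 3s - 10 = (s - 1)(s + 2)(s + 5), so the eigenvalues are -5, -2, 1.
s=1: eigenvector (-2, -2, 1).
s=-5: eigenvector (1, 1, 0).
s=-2: eigenvector (-1, -2, 0).
P = [[-2, 1, -1], [-2, 1, -2], [1, 0, 0]], D = diag(1, -5, -2), P⁻¹ = [[0, 0, 1], [2, -1, 2], [1, -1, 0]].
M⁴ = P·diag(1, 625, 16)·P⁻¹ = [[1234, -609, 1248], [1218, -593, 1248], [0, 0, 1]].
The requested entry is 1248.

1248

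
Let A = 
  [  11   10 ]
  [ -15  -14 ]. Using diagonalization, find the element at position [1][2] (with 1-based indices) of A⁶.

Characteristic polynomial: s^2 + 3s - 4 = (s - 1)(s + 4), so the eigenvalues are -4, 1.
s=-4: eigenvector (-2, 3).
s=1: eigenvector (-1, 1).
P = [[-2, -1], [3, 1]], D = diag(-4, 1), P⁻¹ = [[1, 1], [-3, -2]].
A⁶ = P·diag(4096, 1)·P⁻¹ = [[-8189, -8190], [12285, 12286]].
The requested entry is -8190.

-8190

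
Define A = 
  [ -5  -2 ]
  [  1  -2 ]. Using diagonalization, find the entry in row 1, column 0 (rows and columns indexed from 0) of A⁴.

Characteristic polynomial: μ^2 + 7μ + 12 = (μ + 3)(μ + 4), so the eigenvalues are -4, -3.
μ=-4: eigenvector (2, -1).
μ=-3: eigenvector (-1, 1).
P = [[2, -1], [-1, 1]], D = diag(-4, -3), P⁻¹ = [[1, 1], [1, 2]].
A⁴ = P·diag(256, 81)·P⁻¹ = [[431, 350], [-175, -94]].
The requested entry is -175.

-175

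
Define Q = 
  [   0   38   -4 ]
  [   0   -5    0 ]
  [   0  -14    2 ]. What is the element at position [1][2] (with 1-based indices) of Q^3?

Characteristic polynomial: μ^3 + 3μ^2 - 10μ = μ(μ - 2)(μ + 5), so the eigenvalues are -5, 0, 2.
μ=0: eigenvector (1, 0, 0).
μ=-5: eigenvector (-6, 1, 2).
μ=2: eigenvector (-2, 0, 1).
P = [[1, -6, -2], [0, 1, 0], [0, 2, 1]], D = diag(0, -5, 2), P⁻¹ = [[1, 2, 2], [0, 1, 0], [0, -2, 1]].
Q³ = P·diag(0, -125, 8)·P⁻¹ = [[0, 782, -16], [0, -125, 0], [0, -266, 8]].
The requested entry is 782.

782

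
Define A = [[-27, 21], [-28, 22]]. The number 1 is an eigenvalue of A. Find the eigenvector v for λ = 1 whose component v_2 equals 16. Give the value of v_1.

A − 1I = [[-28, 21], [-28, 21]].
Solving (A − 1I)v = 0 gives the eigenspace spanned by (12, 16).
With v_2 = 16, v = (12, 16), so v_1 = 12.

12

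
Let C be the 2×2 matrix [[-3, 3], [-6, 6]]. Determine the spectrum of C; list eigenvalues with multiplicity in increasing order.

Characteristic polynomial: p(λ) = λ^2 - 3λ = λ(λ - 3).
Roots (with multiplicity): 0, 3.

0, 3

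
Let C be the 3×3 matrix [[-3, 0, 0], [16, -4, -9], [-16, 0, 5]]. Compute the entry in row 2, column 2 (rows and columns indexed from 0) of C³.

125

Characteristic polynomial: t^3 + 2t^2 - 23t - 60 = (t - 5)(t + 3)(t + 4), so the eigenvalues are -4, -3, 5.
t=-3: eigenvector (1, -2, 2).
t=5: eigenvector (0, -1, 1).
t=-4: eigenvector (0, 1, 0).
P = [[1, 0, 0], [-2, -1, 1], [2, 1, 0]], D = diag(-3, 5, -4), P⁻¹ = [[1, 0, 0], [-2, 0, 1], [0, 1, 1]].
C³ = P·diag(-27, 125, -64)·P⁻¹ = [[-27, 0, 0], [304, -64, -189], [-304, 0, 125]].
The requested entry is 125.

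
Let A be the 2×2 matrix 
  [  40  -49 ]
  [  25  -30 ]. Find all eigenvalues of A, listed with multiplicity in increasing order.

Characteristic polynomial: p(s) = s^2 - 10s + 25 = (s - 5)^2.
Roots (with multiplicity): 5, 5.

5, 5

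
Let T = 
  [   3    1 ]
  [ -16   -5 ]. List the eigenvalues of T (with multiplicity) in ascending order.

Characteristic polynomial: p(λ) = λ^2 + 2λ + 1 = (λ + 1)^2.
Roots (with multiplicity): -1, -1.

-1, -1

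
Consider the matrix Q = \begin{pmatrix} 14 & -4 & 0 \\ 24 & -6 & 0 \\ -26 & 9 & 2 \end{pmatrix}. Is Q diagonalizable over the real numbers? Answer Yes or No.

No

Characteristic polynomial: p(λ) = λ^3 - 10λ^2 + 28λ - 24 = (λ - 6)(λ - 2)^2.
λ = 2 has algebraic multiplicity 2; rank(Q − 2I) = 2, so geometric multiplicity = 1.
Geometric multiplicity < algebraic multiplicity, so Q is not diagonalizable.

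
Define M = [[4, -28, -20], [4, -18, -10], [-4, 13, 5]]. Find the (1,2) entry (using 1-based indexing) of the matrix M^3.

Characteristic polynomial: s^3 + 9s^2 + 20s = s(s + 4)(s + 5), so the eigenvalues are -5, -4, 0.
s=-4: eigenvector (-1, -1, 1).
s=0: eigenvector (-2, -1, 1).
s=-5: eigenvector (-4, -2, 1).
P = [[-1, -2, -4], [-1, -1, -2], [1, 1, 1]], D = diag(-4, 0, -5), P⁻¹ = [[1, -2, 0], [-1, 3, 2], [0, -1, -1]].
M³ = P·diag(-64, 0, -125)·P⁻¹ = [[64, -628, -500], [64, -378, -250], [-64, 253, 125]].
The requested entry is -628.

-628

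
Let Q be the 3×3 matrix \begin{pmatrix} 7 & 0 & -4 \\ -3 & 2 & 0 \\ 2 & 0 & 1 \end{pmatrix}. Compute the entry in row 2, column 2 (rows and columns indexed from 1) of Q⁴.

16

Characteristic polynomial: s^3 - 10s^2 + 31s - 30 = (s - 5)(s - 3)(s - 2), so the eigenvalues are 2, 3, 5.
s=5: eigenvector (2, -2, 1).
s=2: eigenvector (0, 1, 0).
s=3: eigenvector (-1, 3, -1).
P = [[2, 0, -1], [-2, 1, 3], [1, 0, -1]], D = diag(5, 2, 3), P⁻¹ = [[1, 0, -1], [-1, 1, 4], [1, 0, -2]].
Q⁴ = P·diag(625, 16, 81)·P⁻¹ = [[1169, 0, -1088], [-1023, 16, 828], [544, 0, -463]].
The requested entry is 16.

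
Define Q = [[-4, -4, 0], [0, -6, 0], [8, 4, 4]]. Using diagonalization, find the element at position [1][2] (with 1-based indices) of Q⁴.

Characteristic polynomial: s^3 + 6s^2 - 16s - 96 = (s - 4)(s + 4)(s + 6), so the eigenvalues are -6, -4, 4.
s=-4: eigenvector (1, 0, -1).
s=-6: eigenvector (2, 1, -2).
s=4: eigenvector (0, 0, 1).
P = [[1, 2, 0], [0, 1, 0], [-1, -2, 1]], D = diag(-4, -6, 4), P⁻¹ = [[1, -2, 0], [0, 1, 0], [1, 0, 1]].
Q⁴ = P·diag(256, 1296, 256)·P⁻¹ = [[256, 2080, 0], [0, 1296, 0], [0, -2080, 256]].
The requested entry is 2080.

2080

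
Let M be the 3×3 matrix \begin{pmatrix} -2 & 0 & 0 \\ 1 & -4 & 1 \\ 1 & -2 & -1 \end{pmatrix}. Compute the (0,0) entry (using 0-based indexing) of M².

4

Characteristic polynomial: s^3 + 7s^2 + 16s + 12 = (s + 2)^2(s + 3), so the eigenvalues are -3, -2, -2.
s=-2: eigenvector (1, 1, 1).
s=-3: eigenvector (0, 1, 1).
s=-2: eigenvector (0, 1, 2).
P = [[1, 0, 0], [1, 1, 1], [1, 1, 2]], D = diag(-2, -3, -2), P⁻¹ = [[1, 0, 0], [-1, 2, -1], [0, -1, 1]].
M² = P·diag(4, 9, 4)·P⁻¹ = [[4, 0, 0], [-5, 14, -5], [-5, 10, -1]].
The requested entry is 4.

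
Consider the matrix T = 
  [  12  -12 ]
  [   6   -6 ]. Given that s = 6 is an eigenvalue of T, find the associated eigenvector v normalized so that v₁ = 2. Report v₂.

1

T − 6I = [[6, -12], [6, -12]].
Solving (T − 6I)v = 0 gives the eigenspace spanned by (2, 1).
With v₁ = 2, v = (2, 1), so v₂ = 1.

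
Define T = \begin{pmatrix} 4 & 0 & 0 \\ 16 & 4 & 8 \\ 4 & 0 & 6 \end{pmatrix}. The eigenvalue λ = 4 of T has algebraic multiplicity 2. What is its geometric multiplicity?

T − 4I = [[0, 0, 0], [16, 0, 8], [4, 0, 2]].
This matrix has rank 1, so its null space has dimension 3 − 1 = 2.

2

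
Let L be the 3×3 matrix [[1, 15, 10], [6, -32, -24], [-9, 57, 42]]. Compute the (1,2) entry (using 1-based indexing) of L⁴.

3885

Characteristic polynomial: t^3 - 11t^2 + 34t - 24 = (t - 6)(t - 4)(t - 1), so the eigenvalues are 1, 4, 6.
t=4: eigenvector (0, 2, -3).
t=6: eigenvector (-1, 3, -5).
t=1: eigenvector (1, -2, 3).
P = [[0, -1, 1], [2, 3, -2], [-3, -5, 3]], D = diag(4, 6, 1), P⁻¹ = [[1, 2, 1], [0, -3, -2], [1, -3, -2]].
L⁴ = P·diag(256, 1296, 1)·P⁻¹ = [[1, 3885, 2590], [510, -10634, -7260], [-765, 17895, 12186]].
The requested entry is 3885.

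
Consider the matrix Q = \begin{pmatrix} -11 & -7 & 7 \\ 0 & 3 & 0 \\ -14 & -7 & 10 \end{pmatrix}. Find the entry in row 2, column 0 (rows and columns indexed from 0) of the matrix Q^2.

Characteristic polynomial: s^3 - 2s^2 - 15s + 36 = (s - 3)^2(s + 4), so the eigenvalues are -4, 3, 3.
s=-4: eigenvector (1, 0, 1).
s=3: eigenvector (0, 1, 1).
s=3: eigenvector (1, 0, 2).
P = [[1, 0, 1], [0, 1, 0], [1, 1, 2]], D = diag(-4, 3, 3), P⁻¹ = [[2, 1, -1], [0, 1, 0], [-1, -1, 1]].
Q² = P·diag(16, 9, 9)·P⁻¹ = [[23, 7, -7], [0, 9, 0], [14, 7, 2]].
The requested entry is 14.

14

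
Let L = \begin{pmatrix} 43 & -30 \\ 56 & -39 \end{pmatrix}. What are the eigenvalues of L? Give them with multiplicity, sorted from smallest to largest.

1, 3

Characteristic polynomial: p(λ) = λ^2 - 4λ + 3 = (λ - 3)(λ - 1).
Roots (with multiplicity): 1, 3.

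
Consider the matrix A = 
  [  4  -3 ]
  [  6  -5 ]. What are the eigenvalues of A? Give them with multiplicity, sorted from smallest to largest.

-2, 1

Characteristic polynomial: p(μ) = μ^2 + μ - 2 = (μ - 1)(μ + 2).
Roots (with multiplicity): -2, 1.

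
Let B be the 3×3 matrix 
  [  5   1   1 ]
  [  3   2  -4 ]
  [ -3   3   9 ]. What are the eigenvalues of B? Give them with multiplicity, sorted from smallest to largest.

5, 5, 6

Characteristic polynomial: p(μ) = μ^3 - 16μ^2 + 85μ - 150 = (μ - 6)(μ - 5)^2.
Roots (with multiplicity): 5, 5, 6.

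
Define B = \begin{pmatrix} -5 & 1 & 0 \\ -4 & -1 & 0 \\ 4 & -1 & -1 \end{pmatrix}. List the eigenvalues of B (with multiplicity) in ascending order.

-3, -3, -1

Characteristic polynomial: p(μ) = μ^3 + 7μ^2 + 15μ + 9 = (μ + 1)(μ + 3)^2.
Roots (with multiplicity): -3, -3, -1.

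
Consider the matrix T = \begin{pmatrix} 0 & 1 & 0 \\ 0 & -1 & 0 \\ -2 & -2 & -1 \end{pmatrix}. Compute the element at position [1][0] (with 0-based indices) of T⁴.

0

Characteristic polynomial: μ^3 + 2μ^2 + μ = μ(μ + 1)^2, so the eigenvalues are -1, -1, 0.
μ=0: eigenvector (1, 0, -2).
μ=-1: eigenvector (0, 0, 1).
μ=-1: eigenvector (-1, 1, 4).
P = [[1, 0, -1], [0, 0, 1], [-2, 1, 4]], D = diag(0, -1, -1), P⁻¹ = [[1, 1, 0], [2, -2, 1], [0, 1, 0]].
T⁴ = P·diag(0, 1, 1)·P⁻¹ = [[0, -1, 0], [0, 1, 0], [2, 2, 1]].
The requested entry is 0.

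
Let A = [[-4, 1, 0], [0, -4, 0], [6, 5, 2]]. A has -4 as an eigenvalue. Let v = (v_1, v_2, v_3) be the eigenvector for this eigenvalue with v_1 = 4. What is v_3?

-4

A + 4I = [[0, 1, 0], [0, 0, 0], [6, 5, 6]].
Solving (A + 4I)v = 0 gives the eigenspace spanned by (4, 0, -4).
With v_1 = 4, v = (4, 0, -4), so v_3 = -4.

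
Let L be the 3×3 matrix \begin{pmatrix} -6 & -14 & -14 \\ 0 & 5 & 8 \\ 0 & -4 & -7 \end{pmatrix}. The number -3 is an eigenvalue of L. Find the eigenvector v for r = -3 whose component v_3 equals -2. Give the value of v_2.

L + 3I = [[-3, -14, -14], [0, 8, 8], [0, -4, -4]].
Solving (L + 3I)v = 0 gives the eigenspace spanned by (0, 2, -2).
With v_3 = -2, v = (0, 2, -2), so v_2 = 2.

2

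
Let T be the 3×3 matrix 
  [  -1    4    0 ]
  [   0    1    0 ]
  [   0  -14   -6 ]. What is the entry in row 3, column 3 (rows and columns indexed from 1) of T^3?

Characteristic polynomial: s^3 + 6s^2 - s - 6 = (s - 1)(s + 1)(s + 6), so the eigenvalues are -6, -1, 1.
s=-1: eigenvector (1, 0, 0).
s=1: eigenvector (2, 1, -2).
s=-6: eigenvector (0, 0, 1).
P = [[1, 2, 0], [0, 1, 0], [0, -2, 1]], D = diag(-1, 1, -6), P⁻¹ = [[1, -2, 0], [0, 1, 0], [0, 2, 1]].
T³ = P·diag(-1, 1, -216)·P⁻¹ = [[-1, 4, 0], [0, 1, 0], [0, -434, -216]].
The requested entry is -216.

-216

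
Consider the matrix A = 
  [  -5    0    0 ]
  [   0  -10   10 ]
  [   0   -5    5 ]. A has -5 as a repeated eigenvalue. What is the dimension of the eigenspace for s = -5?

2

A + 5I = [[0, 0, 0], [0, -5, 10], [0, -5, 10]].
This matrix has rank 1, so its null space has dimension 3 − 1 = 2.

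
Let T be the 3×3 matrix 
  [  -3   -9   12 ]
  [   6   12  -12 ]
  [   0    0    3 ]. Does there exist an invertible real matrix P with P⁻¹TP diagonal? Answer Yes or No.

Characteristic polynomial: p(r) = r^3 - 12r^2 + 45r - 54 = (r - 6)(r - 3)^2.
r = 3 has algebraic multiplicity 2; rank(T − 3I) = 1, so geometric multiplicity = 2.
Every eigenvalue has geometric = algebraic multiplicity, so T is diagonalizable.

Yes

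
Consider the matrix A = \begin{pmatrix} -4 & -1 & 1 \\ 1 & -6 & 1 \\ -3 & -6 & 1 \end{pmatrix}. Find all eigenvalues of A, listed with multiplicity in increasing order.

Characteristic polynomial: p(s) = s^3 + 9s^2 + 24s + 20 = (s + 2)^2(s + 5).
Roots (with multiplicity): -5, -2, -2.

-5, -2, -2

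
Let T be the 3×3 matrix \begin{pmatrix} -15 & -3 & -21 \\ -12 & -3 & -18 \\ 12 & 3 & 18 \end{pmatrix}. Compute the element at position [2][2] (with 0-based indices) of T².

Characteristic polynomial: λ^3 - 9λ = λ(λ - 3)(λ + 3), so the eigenvalues are -3, 0, 3.
λ=-3: eigenvector (3, 2, -2).
λ=0: eigenvector (1, 2, -1).
λ=3: eigenvector (-1, -1, 1).
P = [[3, 1, -1], [2, 2, -1], [-2, -1, 1]], D = diag(-3, 0, 3), P⁻¹ = [[1, 0, 1], [0, 1, 1], [2, 1, 4]].
T² = P·diag(9, 0, 9)·P⁻¹ = [[9, -9, -9], [0, -9, -18], [0, 9, 18]].
The requested entry is 18.

18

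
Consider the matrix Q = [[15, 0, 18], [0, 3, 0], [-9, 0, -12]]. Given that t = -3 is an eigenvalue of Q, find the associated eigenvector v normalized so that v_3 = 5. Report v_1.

Q + 3I = [[18, 0, 18], [0, 6, 0], [-9, 0, -9]].
Solving (Q + 3I)v = 0 gives the eigenspace spanned by (-5, 0, 5).
With v_3 = 5, v = (-5, 0, 5), so v_1 = -5.

-5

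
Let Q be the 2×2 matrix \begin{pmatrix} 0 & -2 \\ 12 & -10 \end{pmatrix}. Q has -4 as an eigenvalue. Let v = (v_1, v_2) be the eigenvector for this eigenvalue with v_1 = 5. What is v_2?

Q + 4I = [[4, -2], [12, -6]].
Solving (Q + 4I)v = 0 gives the eigenspace spanned by (5, 10).
With v_1 = 5, v = (5, 10), so v_2 = 10.

10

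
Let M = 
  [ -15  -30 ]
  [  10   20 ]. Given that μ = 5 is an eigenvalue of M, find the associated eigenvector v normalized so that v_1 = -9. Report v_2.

M − 5I = [[-20, -30], [10, 15]].
Solving (M − 5I)v = 0 gives the eigenspace spanned by (-9, 6).
With v_1 = -9, v = (-9, 6), so v_2 = 6.

6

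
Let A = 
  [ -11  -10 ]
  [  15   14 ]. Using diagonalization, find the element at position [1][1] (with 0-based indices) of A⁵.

Characteristic polynomial: s^2 - 3s - 4 = (s - 4)(s + 1), so the eigenvalues are -1, 4.
s=-1: eigenvector (1, -1).
s=4: eigenvector (-2, 3).
P = [[1, -2], [-1, 3]], D = diag(-1, 4), P⁻¹ = [[3, 2], [1, 1]].
A⁵ = P·diag(-1, 1024)·P⁻¹ = [[-2051, -2050], [3075, 3074]].
The requested entry is 3074.

3074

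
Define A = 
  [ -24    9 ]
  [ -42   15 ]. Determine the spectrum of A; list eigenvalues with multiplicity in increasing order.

Characteristic polynomial: p(s) = s^2 + 9s + 18 = (s + 3)(s + 6).
Roots (with multiplicity): -6, -3.

-6, -3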